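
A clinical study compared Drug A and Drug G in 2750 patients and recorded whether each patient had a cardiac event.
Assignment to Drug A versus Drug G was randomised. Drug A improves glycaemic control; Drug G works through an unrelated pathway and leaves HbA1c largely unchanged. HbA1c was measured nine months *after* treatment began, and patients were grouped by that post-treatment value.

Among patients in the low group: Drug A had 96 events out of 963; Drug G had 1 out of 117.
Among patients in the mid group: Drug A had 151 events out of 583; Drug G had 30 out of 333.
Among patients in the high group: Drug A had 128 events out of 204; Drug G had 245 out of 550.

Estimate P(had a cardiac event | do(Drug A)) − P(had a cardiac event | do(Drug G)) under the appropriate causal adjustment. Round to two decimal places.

-0.06

The HbA1c-specific comparison favours Drug G throughout, but the pooled figures favour Drug A. The question is whether to condition on HbA1c.
HbA1c is recorded after the drug and is itself shifted by it — it sits on the causal path from drug to outcome. Conditioning on a mediator would strip out part of the effect we want; the pooled comparison gives the total causal effect.
The causal difference is the pooled difference: 0.214 − 0.276 = -0.062.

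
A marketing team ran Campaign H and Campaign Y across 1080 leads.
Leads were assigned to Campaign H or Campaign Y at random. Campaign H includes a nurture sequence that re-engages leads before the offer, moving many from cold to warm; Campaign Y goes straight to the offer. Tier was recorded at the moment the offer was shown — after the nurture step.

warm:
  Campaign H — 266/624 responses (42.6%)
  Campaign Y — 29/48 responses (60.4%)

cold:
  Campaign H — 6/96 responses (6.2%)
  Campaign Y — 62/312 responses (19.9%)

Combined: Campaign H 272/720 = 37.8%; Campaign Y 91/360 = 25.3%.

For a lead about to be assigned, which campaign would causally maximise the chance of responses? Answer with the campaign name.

Within every engagement tier level Campaign Y has the higher rate, yet pooled Campaign H does — Simpson's reversal.
The distribution of engagement tier is itself part of what the campaign does — it is an intermediate outcome. Holding it fixed would remove that part of the effect; the total effect is the pooled difference.
Pooled: Campaign H 37.8% vs Campaign Y 25.3%; Campaign H is higher overall.

Campaign H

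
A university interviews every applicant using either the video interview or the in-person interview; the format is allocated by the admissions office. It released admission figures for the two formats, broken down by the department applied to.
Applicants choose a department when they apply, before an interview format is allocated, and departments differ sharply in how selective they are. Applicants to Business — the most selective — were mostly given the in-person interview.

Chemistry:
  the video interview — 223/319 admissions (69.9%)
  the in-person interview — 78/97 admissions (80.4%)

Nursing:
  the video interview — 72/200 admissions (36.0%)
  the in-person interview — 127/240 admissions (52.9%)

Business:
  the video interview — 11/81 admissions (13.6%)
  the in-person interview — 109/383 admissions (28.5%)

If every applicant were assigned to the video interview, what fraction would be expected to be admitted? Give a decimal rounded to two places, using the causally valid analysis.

0.39

Within every department level the in-person interview has the higher rate, yet pooled the video interview does — Simpson's reversal.
Department satisfies the back-door criterion: it is not a descendant of the interview format, and it blocks the spurious path from interview format to outcome. Adjusting for it (i.e., using the within-department rates) gives the causal effect.
Standardising the video interview to the population department mix: 0.315·223/319 + 0.333·72/200 + 0.352·11/81 = 0.388.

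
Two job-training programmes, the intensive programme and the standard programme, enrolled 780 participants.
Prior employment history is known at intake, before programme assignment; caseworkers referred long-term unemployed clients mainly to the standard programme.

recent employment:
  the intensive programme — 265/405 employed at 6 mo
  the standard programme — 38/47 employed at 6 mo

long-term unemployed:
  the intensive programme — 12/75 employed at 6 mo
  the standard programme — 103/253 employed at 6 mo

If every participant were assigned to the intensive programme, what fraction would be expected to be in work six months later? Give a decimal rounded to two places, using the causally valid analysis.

0.45

the standard programme is higher inside every prior employment history stratum but the intensive programme is higher in aggregate. Whether to stratify depends on how prior employment history relates to the programme.
Prior employment history is set before the programme has any effect — it is not caused by the programme — and it independently drives the outcome. That makes it a confounder, so the causal comparison is within prior employment history levels.
Standardising the intensive programme to the population prior employment history mix: 0.579·265/405 + 0.421·12/75 = 0.446.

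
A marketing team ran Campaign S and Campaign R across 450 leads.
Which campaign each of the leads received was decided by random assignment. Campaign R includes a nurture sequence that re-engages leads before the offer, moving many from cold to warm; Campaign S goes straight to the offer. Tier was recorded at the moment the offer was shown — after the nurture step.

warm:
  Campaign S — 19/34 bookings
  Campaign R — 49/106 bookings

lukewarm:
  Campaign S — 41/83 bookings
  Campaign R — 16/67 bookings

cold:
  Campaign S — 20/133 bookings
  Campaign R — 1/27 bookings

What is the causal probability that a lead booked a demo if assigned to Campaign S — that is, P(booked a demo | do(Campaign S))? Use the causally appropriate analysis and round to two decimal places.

0.32

The engagement tier-specific comparison favours Campaign S throughout, but the pooled figures favour Campaign R. The question is whether to condition on engagement tier.
Engagement tier is downstream of the campaign. One should not condition on a consequence of treatment, so the overall rates are the right comparison.
So P(outcome | do(Campaign S)) is just the pooled rate for Campaign S: 80/250 = 0.320.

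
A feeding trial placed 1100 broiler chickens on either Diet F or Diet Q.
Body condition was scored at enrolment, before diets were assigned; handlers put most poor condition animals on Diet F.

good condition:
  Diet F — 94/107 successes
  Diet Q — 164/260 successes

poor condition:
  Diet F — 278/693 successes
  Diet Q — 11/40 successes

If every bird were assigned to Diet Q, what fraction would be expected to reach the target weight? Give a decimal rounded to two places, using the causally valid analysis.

The imbalance in starting body condition arose from how broiler chickens were allocated, not from anything the diet did; and starting body condition independently affects the outcome. The pooled gap is confounded — condition on starting body condition.
Standardising Diet Q to the population starting body condition mix: 0.334·164/260 + 0.666·11/40 = 0.394.

0.39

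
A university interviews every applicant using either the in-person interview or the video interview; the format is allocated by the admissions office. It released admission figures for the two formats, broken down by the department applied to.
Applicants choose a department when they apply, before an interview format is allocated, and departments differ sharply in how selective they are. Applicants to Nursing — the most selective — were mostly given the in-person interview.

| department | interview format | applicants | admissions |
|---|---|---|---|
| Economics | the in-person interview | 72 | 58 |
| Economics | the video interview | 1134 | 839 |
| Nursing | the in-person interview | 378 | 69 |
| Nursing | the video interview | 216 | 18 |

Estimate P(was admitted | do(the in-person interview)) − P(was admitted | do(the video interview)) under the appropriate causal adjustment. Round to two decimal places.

The stratified and pooled comparisons disagree (the in-person interview wins within each department; the video interview wins overall), so the answer turns on the causal role of department.
Department differs across interview formats for reasons unrelated to any effect of the interview format itself, and it separately predicts the outcome — a classic confounder. We must compare within department levels.
Adjusting over the population distribution of department: 0.670·(0.806−0.740) + 0.330·(0.183−0.083) = +0.077.

+0.08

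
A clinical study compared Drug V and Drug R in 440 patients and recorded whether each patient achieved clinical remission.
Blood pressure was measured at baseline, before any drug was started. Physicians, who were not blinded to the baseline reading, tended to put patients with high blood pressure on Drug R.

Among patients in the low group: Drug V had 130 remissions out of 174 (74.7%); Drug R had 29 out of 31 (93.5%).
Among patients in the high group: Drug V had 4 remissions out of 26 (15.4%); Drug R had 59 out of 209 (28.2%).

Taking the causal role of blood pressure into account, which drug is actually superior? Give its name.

Drug R

Since blood pressure is a pre-existing factor (not a product of the drug) and it affects the outcome on its own, it is a confounder. The stratified rates, not the pooled rate, identify the causal effect.
Within each level — low: 74.7% vs 93.5%; high: 15.4% vs 28.2% — Drug R is higher every time.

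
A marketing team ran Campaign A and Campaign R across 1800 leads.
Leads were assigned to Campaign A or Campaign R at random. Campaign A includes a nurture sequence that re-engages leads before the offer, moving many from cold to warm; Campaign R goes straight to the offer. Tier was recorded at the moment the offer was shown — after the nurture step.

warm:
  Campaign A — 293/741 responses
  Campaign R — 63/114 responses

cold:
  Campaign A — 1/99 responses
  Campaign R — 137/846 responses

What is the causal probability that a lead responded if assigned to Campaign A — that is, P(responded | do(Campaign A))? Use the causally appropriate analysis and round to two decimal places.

0.35

Campaign R is higher inside every engagement tier stratum but Campaign A is higher in aggregate. Whether to stratify depends on how engagement tier relates to the campaign.
The distribution of engagement tier is itself part of what the campaign does — it is an intermediate outcome. Holding it fixed would remove that part of the effect; the total effect is the pooled difference.
So P(outcome | do(Campaign A)) is just the pooled rate for Campaign A: 294/840 = 0.350.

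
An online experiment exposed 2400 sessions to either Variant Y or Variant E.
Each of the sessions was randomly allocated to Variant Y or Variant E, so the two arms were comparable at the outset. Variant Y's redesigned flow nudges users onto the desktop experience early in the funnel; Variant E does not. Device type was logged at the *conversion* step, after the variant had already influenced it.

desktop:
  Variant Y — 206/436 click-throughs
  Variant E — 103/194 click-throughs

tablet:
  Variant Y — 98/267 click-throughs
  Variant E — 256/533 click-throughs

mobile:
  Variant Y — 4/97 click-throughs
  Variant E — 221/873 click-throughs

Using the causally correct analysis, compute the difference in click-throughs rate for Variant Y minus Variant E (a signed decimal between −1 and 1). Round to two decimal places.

+0.02

Device type lies on the pathway variant → device type → outcome, so adjusting for it blocks the indirect effect. For the total causal effect of variant, use the unadjusted pooled rates.
The causal difference is the pooled difference: 0.385 − 0.362 = +0.022.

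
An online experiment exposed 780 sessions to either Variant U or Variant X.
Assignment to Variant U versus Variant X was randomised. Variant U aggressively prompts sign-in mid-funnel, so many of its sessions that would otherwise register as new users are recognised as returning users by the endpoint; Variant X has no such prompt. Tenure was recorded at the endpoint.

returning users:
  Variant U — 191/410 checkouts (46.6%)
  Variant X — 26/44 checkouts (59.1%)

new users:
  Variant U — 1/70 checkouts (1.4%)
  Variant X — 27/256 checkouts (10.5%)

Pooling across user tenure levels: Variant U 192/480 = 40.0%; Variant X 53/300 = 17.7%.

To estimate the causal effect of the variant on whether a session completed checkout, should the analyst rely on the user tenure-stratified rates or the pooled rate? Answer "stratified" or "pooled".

pooled

Within every user tenure level Variant X has the higher rate, yet pooled Variant U does — Simpson's reversal.
The distribution of user tenure is itself part of what the variant does — it is an intermediate outcome. Holding it fixed would remove that part of the effect; the total effect is the pooled difference.
Pooled: Variant U 40.0% vs Variant X 17.7%; Variant U is higher overall.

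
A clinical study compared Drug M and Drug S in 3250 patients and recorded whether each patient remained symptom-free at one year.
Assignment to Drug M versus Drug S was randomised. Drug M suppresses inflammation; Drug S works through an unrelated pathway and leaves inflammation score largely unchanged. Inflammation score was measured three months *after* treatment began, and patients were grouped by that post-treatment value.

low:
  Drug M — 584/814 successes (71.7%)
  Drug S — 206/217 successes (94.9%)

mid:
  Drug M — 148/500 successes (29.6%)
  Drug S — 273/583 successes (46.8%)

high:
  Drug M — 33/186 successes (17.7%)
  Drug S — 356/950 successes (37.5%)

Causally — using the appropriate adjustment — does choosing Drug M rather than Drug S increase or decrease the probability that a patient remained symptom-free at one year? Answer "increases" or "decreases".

increases

Inflammation score lies on the pathway drug → inflammation score → outcome, so adjusting for it blocks the indirect effect. For the total causal effect of drug, use the unadjusted pooled rates.
Pooled: Drug M 51.0% vs Drug S 47.7%; Drug M is higher overall.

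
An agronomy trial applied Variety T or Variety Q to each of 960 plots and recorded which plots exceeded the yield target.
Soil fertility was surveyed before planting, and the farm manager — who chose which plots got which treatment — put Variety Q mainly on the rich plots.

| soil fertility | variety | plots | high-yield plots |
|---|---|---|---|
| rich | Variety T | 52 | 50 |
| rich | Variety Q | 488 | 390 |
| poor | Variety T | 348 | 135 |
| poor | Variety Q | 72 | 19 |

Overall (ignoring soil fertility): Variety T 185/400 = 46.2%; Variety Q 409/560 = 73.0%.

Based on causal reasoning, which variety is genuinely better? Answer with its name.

Since soil fertility is a pre-existing factor (not a product of the variety) and it affects the outcome on its own, it is a confounder. The stratified rates, not the pooled rate, identify the causal effect.
Within each level — rich: 96.2% vs 79.9%; poor: 38.8% vs 26.4% — Variety T is higher every time.

Variety T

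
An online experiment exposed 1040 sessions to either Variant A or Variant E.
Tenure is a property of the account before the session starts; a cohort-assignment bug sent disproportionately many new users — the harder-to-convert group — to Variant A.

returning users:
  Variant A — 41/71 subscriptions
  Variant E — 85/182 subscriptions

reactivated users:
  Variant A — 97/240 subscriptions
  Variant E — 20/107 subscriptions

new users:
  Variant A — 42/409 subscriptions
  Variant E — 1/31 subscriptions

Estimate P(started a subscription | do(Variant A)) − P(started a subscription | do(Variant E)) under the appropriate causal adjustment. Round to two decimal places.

Within every user tenure level Variant A has the higher rate, yet pooled Variant E does — Simpson's reversal.
Here user tenure is a common cause — it drives both which variant a case falls under and the outcome. The crude comparison mixes populations; the stratum-specific rates are the causally relevant ones.
Adjusting over the population distribution of user tenure: 0.243·(0.577−0.467) + 0.334·(0.404−0.187) + 0.423·(0.103−0.032) = +0.129.

+0.13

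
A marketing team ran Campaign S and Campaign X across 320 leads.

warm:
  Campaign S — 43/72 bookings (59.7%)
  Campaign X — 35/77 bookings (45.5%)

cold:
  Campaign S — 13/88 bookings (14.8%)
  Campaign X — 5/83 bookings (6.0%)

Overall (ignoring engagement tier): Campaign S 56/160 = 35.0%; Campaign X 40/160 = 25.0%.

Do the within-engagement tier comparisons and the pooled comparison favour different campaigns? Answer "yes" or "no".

no

Within each engagement tier level (warm 59.7% vs 45.5%; cold 14.8% vs 6.0%), Campaign S has the higher rate every time. Pooled: 35.0% vs 25.0% — Campaign S has the higher rate overall. They agree.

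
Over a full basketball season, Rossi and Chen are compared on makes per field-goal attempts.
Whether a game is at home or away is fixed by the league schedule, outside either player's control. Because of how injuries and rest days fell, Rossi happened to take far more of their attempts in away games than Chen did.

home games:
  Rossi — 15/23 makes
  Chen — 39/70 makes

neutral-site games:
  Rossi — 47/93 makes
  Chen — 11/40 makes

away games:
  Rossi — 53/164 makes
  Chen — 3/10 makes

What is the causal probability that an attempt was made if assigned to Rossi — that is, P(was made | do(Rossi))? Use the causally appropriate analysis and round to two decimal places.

Since game venue is a pre-existing factor (not a product of the player) and it affects the outcome on its own, it is a confounder. The stratified rates, not the pooled rate, identify the causal effect.
Standardising Rossi to the population game venue mix: 0.233·15/23 + 0.333·47/93 + 0.435·53/164 = 0.460.

0.46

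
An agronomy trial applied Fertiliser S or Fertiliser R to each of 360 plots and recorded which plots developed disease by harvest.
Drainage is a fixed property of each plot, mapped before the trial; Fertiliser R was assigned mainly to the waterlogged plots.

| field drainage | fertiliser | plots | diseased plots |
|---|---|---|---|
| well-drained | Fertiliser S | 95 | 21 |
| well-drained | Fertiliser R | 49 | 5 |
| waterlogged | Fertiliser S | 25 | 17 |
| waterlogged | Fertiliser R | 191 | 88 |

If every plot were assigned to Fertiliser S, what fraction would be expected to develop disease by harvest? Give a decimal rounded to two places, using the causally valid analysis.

0.50

The stratified and pooled comparisons disagree (Fertiliser R wins within each field drainage; Fertiliser S wins overall), so the answer turns on the causal role of field drainage.
Field drainage differs across fertilisers for reasons unrelated to any effect of the fertiliser itself, and it separately predicts the outcome — a classic confounder. We must compare within field drainage levels.
Standardising Fertiliser S to the population field drainage mix: 0.400·21/95 + 0.600·17/25 = 0.496.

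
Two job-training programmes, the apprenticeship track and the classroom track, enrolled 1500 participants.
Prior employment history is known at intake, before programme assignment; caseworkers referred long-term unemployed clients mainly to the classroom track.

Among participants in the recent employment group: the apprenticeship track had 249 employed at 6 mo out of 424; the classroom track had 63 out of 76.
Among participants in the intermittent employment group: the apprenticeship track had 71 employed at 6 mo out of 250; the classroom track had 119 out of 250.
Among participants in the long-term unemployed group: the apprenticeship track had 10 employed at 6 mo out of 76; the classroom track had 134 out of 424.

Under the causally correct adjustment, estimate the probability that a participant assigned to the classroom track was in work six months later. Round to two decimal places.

0.54

Prior employment history satisfies the back-door criterion: it is not a descendant of the programme, and it blocks the spurious path from programme to outcome. Adjusting for it (i.e., using the within-prior employment history rates) gives the causal effect.
Standardising the classroom track to the population prior employment history mix: 0.333·63/76 + 0.333·119/250 + 0.333·134/424 = 0.540.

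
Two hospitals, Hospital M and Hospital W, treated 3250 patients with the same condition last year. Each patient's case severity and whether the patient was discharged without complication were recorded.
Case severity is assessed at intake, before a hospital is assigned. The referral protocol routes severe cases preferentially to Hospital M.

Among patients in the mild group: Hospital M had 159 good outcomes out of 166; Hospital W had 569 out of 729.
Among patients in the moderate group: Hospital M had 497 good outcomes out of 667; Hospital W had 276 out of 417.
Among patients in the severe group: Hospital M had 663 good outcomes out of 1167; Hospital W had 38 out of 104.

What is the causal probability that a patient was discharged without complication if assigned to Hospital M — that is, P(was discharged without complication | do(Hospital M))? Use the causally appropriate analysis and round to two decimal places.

0.73

Case severity differs across hospitals for reasons unrelated to any effect of the hospital itself, and it separately predicts the outcome — a classic confounder. We must compare within case severity levels.
Standardising Hospital M to the population case severity mix: 0.275·159/166 + 0.334·497/667 + 0.391·663/1167 = 0.734.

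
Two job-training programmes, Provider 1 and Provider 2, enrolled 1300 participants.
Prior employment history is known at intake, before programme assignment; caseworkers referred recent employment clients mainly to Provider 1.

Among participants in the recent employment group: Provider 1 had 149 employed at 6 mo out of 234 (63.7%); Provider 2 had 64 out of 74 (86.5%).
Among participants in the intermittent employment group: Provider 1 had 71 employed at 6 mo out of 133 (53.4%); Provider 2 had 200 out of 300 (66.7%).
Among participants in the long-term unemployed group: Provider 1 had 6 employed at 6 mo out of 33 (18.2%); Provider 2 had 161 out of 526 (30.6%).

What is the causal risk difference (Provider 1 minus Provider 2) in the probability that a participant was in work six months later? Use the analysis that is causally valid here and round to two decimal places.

Provider 2 is higher inside every prior employment history stratum but Provider 1 is higher in aggregate. Whether to stratify depends on how prior employment history relates to the programme.
Here prior employment history is a common cause — it drives both which programme a case falls under and the outcome. The crude comparison mixes populations; the stratum-specific rates are the causally relevant ones.
Adjusting over the population distribution of prior employment history: 0.237·(0.637−0.865) + 0.333·(0.534−0.667) + 0.430·(0.182−0.306) = -0.152.

-0.15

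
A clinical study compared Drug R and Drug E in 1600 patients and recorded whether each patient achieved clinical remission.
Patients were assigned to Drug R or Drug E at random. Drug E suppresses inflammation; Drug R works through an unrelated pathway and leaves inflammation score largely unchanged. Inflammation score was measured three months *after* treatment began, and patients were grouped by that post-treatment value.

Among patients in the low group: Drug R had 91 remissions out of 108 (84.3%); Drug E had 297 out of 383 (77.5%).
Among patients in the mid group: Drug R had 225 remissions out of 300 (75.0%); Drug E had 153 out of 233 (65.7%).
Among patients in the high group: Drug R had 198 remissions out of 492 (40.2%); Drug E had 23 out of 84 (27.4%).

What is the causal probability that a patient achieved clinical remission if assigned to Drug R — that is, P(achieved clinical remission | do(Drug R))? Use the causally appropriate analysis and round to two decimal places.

Inflammation score is downstream of the drug. One should not condition on a consequence of treatment, so the overall rates are the right comparison.
So P(outcome | do(Drug R)) is just the pooled rate for Drug R: 514/900 = 0.571.

0.57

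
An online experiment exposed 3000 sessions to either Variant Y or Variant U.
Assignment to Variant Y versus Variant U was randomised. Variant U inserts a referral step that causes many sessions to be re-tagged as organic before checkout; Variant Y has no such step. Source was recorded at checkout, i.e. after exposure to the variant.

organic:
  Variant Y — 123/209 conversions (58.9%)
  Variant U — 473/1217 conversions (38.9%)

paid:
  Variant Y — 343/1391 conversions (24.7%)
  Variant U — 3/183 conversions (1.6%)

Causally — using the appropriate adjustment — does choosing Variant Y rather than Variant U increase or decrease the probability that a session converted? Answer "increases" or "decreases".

Traffic source is recorded after the variant and is itself shifted by it — it sits on the causal path from variant to outcome. Conditioning on a mediator would strip out part of the effect we want; the pooled comparison gives the total causal effect.
Pooled: Variant Y 29.1% vs Variant U 34.0%; Variant U is higher overall.

decreases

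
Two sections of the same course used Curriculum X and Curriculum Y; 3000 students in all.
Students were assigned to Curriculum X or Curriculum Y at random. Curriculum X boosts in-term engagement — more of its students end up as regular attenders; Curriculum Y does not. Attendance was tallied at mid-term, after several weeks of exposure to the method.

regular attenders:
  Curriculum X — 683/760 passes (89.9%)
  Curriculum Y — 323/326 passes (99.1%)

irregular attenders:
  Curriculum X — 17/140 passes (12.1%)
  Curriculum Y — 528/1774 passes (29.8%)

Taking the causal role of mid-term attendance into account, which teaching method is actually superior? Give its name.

Curriculum X

Mid-term attendance lies on the pathway teaching method → mid-term attendance → outcome, so adjusting for it blocks the indirect effect. For the total causal effect of teaching method, use the unadjusted pooled rates.
Pooled: Curriculum X 77.8% vs Curriculum Y 40.5%; Curriculum X is higher overall.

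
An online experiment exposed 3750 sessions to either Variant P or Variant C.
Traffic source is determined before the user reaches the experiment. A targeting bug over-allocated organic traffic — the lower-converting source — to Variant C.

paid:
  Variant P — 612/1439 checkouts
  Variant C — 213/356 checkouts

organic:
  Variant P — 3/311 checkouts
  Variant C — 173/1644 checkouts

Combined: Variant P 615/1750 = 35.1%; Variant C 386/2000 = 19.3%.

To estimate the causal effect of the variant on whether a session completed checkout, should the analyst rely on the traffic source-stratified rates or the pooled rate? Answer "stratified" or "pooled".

stratified

Within every traffic source level Variant C has the higher rate, yet pooled Variant P does — Simpson's reversal.
Traffic source is set before the variant has any effect — it is not caused by the variant — and it independently drives the outcome. That makes it a confounder, so the causal comparison is within traffic source levels.
Within each level — paid: 42.5% vs 59.8%; organic: 1.0% vs 10.5% — Variant C is higher every time.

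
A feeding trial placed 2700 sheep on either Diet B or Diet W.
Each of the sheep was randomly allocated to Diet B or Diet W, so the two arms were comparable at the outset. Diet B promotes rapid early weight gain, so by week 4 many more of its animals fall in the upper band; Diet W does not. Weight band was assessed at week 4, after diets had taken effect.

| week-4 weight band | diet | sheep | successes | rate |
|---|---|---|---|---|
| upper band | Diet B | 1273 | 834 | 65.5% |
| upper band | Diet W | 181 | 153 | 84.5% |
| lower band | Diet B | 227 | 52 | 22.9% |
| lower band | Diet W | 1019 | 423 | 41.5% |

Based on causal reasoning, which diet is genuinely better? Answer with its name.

Week-4 weight band is downstream of the diet. One should not condition on a consequence of treatment, so the overall rates are the right comparison.
Pooled: Diet B 59.1% vs Diet W 48.0%; Diet B is higher overall.

Diet B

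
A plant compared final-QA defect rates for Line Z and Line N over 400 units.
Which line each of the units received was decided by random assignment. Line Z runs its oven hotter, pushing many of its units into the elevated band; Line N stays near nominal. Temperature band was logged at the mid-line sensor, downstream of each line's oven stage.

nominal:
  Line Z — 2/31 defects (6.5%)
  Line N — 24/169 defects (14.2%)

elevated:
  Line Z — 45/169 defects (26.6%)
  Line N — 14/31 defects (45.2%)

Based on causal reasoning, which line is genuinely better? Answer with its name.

Line N

Because the line influences in-process temperature band, in-process temperature band is a post-treatment mediator, not a confounder. Stratifying on it would bias the estimate; the causal effect is the crude pooled difference.
Pooled: Line Z 23.5% vs Line N 19.0%; Line N is lower overall.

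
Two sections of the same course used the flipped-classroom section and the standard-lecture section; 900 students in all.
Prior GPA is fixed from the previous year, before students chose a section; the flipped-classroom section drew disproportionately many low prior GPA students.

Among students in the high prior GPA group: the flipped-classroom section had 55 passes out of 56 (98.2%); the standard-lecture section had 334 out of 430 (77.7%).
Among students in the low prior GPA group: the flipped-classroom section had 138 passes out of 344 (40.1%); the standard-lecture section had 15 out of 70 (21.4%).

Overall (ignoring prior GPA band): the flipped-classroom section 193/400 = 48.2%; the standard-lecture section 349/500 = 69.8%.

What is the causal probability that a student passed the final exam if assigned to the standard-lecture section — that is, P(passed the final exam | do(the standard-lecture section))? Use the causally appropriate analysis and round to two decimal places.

Within every prior GPA band level the flipped-classroom section has the higher rate, yet pooled the standard-lecture section does — Simpson's reversal.
Since prior GPA band is a pre-existing factor (not a product of the teaching method) and it affects the outcome on its own, it is a confounder. The stratified rates, not the pooled rate, identify the causal effect.
Standardising the standard-lecture section to the population prior GPA band mix: 0.540·334/430 + 0.460·15/70 = 0.518.

0.52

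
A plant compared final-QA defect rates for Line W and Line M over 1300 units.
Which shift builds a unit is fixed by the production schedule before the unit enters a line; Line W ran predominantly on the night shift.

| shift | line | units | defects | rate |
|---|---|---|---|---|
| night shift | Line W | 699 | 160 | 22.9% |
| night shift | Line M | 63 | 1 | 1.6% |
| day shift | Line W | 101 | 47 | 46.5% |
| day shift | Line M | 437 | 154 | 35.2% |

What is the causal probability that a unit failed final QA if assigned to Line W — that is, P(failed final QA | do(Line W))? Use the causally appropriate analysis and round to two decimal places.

0.33

Within every shift level Line M has the lower rate, yet pooled Line W does — Simpson's reversal.
Here shift is a common cause — it drives both which line a case falls under and the outcome. The crude comparison mixes populations; the stratum-specific rates are the causally relevant ones.
Standardising Line W to the population shift mix: 0.586·160/699 + 0.414·47/101 = 0.327.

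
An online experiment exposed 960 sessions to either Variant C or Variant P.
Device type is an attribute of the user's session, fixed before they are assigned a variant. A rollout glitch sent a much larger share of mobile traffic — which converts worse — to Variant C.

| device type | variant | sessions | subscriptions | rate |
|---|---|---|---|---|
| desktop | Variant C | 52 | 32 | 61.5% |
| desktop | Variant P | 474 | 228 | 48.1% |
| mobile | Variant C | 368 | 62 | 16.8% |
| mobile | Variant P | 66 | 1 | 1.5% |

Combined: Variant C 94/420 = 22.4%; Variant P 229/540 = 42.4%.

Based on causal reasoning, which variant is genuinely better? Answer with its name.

Nothing the variant does changes device type; the imbalance is an allocation artefact. With device type also predicting the outcome, the pooled figure is confounded, and the within-stratum comparison is the causal one.
Within each level — desktop: 61.5% vs 48.1%; mobile: 16.8% vs 1.5% — Variant C is higher every time.

Variant C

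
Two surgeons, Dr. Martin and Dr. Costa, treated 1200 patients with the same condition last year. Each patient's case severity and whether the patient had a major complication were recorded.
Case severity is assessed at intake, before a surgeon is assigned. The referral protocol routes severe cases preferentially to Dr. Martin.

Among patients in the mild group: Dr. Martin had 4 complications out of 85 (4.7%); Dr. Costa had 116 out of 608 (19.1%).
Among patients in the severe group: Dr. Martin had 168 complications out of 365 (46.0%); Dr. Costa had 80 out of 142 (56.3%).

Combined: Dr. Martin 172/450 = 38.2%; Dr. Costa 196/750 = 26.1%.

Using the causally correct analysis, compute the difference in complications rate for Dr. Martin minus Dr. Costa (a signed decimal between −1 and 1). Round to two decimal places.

-0.13

Case severity differs across surgeons for reasons unrelated to any effect of the surgeon itself, and it separately predicts the outcome — a classic confounder. We must compare within case severity levels.
Adjusting over the population distribution of case severity: 0.578·(0.047−0.191) + 0.422·(0.460−0.563) = -0.127.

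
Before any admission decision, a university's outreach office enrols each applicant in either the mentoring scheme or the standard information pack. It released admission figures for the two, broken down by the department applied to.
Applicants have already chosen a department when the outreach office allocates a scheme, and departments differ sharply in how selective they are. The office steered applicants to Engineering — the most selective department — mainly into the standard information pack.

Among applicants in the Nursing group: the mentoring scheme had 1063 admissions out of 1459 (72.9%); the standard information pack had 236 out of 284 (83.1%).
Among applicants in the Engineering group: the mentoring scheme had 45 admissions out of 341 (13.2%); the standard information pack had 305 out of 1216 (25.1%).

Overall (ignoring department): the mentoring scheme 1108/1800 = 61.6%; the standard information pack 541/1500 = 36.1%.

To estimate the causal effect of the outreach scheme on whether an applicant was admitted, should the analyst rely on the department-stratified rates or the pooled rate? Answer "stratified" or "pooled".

Nothing the outreach scheme does changes department; the imbalance is an allocation artefact. With department also predicting the outcome, the pooled figure is confounded, and the within-stratum comparison is the causal one.
Within each level — Nursing: 72.9% vs 83.1%; Engineering: 13.2% vs 25.1% — the standard information pack is higher every time.

stratified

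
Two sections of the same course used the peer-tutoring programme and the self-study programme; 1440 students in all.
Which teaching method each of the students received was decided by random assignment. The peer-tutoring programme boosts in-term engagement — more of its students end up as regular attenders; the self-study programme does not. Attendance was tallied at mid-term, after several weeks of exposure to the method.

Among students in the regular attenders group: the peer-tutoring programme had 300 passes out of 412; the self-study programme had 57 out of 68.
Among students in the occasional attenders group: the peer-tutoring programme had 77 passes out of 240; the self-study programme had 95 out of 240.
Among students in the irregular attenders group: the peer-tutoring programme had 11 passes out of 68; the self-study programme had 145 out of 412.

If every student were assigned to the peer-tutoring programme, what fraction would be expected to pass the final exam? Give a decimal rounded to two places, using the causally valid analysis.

The mid-term attendance-specific comparison favours the self-study programme throughout, but the pooled figures favour the peer-tutoring programme. The question is whether to condition on mid-term attendance.
Mid-term attendance here is a post-treatment variable shaped by the teaching method; conditioning on it would introduce bias rather than remove it. The overall comparison is the causal one.
So P(outcome | do(the peer-tutoring programme)) is just the pooled rate for the peer-tutoring programme: 388/720 = 0.539.

0.54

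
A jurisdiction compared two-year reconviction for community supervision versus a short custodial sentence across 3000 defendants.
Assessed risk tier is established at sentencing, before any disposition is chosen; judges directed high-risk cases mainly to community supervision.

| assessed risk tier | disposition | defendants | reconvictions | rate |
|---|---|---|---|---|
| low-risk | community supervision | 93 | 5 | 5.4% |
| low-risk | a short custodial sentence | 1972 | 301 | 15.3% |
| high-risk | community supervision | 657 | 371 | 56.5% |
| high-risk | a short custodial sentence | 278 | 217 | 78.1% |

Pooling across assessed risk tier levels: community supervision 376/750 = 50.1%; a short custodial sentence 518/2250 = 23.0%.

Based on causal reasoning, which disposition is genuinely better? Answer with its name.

community supervision

The stratified and pooled comparisons disagree (community supervision wins within each assessed risk tier; a short custodial sentence wins overall), so the answer turns on the causal role of assessed risk tier.
Assessed risk tier satisfies the back-door criterion: it is not a descendant of the disposition, and it blocks the spurious path from disposition to outcome. Adjusting for it (i.e., using the within-assessed risk tier rates) gives the causal effect.
Within each level — low-risk: 5.4% vs 15.3%; high-risk: 56.5% vs 78.1% — community supervision is lower every time.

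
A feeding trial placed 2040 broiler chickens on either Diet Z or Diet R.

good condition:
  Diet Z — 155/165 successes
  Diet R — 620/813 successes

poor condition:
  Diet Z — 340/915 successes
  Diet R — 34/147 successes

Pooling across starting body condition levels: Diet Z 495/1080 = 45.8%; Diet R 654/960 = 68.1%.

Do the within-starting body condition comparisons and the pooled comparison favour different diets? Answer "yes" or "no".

Within each starting body condition level (good condition 93.9% vs 76.3%; poor condition 37.2% vs 23.1%), Diet Z has the higher rate every time. Pooled: 45.8% vs 68.1% — Diet R has the higher rate overall. The two comparisons disagree.

yes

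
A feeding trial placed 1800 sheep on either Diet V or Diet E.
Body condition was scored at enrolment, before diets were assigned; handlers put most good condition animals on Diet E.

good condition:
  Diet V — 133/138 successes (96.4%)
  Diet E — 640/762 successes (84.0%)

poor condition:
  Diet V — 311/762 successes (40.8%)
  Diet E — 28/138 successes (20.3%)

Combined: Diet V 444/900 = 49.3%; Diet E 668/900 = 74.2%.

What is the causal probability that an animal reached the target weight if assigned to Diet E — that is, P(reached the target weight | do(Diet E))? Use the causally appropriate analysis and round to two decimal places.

0.52

Here starting body condition is a common cause — it drives both which diet a case falls under and the outcome. The crude comparison mixes populations; the stratum-specific rates are the causally relevant ones.
Standardising Diet E to the population starting body condition mix: 0.500·640/762 + 0.500·28/138 = 0.521.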